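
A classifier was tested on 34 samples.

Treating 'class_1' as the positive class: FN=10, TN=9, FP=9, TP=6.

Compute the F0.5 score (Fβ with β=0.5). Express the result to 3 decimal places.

0.395

Fβ = (1+β²)·TP / ((1+β²)·TP + β²·FN + FP), with β²=1/4
= 1.25·6 / (1.25·6 + 0.25·10 + 9) = 0.395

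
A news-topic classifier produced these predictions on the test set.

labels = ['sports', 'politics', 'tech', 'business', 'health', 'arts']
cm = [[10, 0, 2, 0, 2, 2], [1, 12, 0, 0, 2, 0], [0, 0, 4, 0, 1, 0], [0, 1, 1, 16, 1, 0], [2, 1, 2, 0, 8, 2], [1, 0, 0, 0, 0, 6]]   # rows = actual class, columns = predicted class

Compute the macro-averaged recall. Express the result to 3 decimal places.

0.743

Per-class recall (TP/(TP+FN)):
  sports: TP=10, FN=0+2+0+2+2=6 → 10/16 = 0.6250
  politics: TP=12, FN=1+0+0+2+0=3 → 12/15 = 0.8000
  tech: TP=4, FN=0+0+0+1+0=1 → 4/5 = 0.8000
  business: TP=16, FN=0+1+1+1+0=3 → 16/19 = 0.8421
  health: TP=8, FN=2+1+2+0+2=7 → 8/15 = 0.5333
  arts: TP=6, FN=1+0+0+0+0=1 → 6/7 = 0.8571
Macro-recall = mean = (0.6250 + 0.8000 + 0.8000 + 0.8421 + 0.5333 + 0.8571) / 6 = 0.743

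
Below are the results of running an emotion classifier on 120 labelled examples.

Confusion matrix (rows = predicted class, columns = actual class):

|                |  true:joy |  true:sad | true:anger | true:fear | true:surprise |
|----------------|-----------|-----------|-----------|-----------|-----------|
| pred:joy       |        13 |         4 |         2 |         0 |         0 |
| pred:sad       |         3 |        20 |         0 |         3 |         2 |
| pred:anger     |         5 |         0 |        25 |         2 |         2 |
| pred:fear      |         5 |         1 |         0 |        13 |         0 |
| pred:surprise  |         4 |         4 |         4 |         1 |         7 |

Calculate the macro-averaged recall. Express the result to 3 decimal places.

0.650

Per-class recall (TP/(TP+FN)):
  joy: TP=13, FN=3+5+5+4=17 → 13/30 = 0.4333
  sad: TP=20, FN=4+0+1+4=9 → 20/29 = 0.6897
  anger: TP=25, FN=2+0+0+4=6 → 25/31 = 0.8065
  fear: TP=13, FN=0+3+2+1=6 → 13/19 = 0.6842
  surprise: TP=7, FN=0+2+2+0=4 → 7/11 = 0.6364
Macro-recall = mean = (0.4333 + 0.6897 + 0.8065 + 0.6842 + 0.6364) / 5 = 0.650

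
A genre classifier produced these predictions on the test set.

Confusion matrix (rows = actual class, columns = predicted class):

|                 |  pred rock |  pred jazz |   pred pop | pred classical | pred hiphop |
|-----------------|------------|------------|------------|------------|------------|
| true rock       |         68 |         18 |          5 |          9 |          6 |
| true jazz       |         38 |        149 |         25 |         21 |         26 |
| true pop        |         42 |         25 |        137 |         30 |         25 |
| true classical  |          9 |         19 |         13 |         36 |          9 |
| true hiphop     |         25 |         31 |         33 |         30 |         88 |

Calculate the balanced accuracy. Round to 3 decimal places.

0.518

Balanced accuracy = mean of per-class recall.
  rock: recall = 68/106 = 0.6415
  jazz: recall = 149/259 = 0.5753
  pop: recall = 137/259 = 0.5290
  classical: recall = 36/86 = 0.4186
  hiphop: recall = 88/207 = 0.4251
Mean = (0.6415 + 0.5753 + 0.5290 + 0.4186 + 0.4251) / 5 = 0.518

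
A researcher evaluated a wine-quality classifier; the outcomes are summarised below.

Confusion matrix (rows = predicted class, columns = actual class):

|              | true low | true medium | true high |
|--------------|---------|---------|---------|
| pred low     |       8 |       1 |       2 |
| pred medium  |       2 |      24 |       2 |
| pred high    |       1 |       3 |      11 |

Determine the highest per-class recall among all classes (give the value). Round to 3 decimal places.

Per-class recall (TP/(TP+FN)):
  low: TP=8, FN=2+1=3 → 8/11 = 0.7273
  medium: TP=24, FN=1+3=4 → 24/28 = 0.8571
  high: TP=11, FN=2+2=4 → 11/15 = 0.7333
Highest is class 'medium' with recall = 0.857.

0.857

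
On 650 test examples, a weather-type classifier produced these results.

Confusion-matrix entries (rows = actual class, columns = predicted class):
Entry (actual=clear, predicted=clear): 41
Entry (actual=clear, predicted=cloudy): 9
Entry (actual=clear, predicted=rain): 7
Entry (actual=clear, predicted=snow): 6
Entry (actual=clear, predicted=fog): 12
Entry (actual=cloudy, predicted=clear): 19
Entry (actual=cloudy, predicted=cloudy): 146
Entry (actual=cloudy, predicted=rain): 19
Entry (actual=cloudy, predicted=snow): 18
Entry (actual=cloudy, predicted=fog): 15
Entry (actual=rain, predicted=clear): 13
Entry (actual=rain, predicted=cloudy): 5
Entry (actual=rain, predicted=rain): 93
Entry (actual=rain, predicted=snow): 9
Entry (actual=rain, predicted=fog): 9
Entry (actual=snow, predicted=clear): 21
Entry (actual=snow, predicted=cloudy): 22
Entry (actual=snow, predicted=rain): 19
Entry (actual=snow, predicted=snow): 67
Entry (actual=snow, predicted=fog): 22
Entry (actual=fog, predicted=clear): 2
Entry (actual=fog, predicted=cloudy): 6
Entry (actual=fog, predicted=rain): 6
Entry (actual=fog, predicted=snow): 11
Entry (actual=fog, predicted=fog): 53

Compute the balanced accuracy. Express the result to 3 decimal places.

0.613

Balanced accuracy = mean of per-class recall.
  clear: recall = 41/75 = 0.5467
  cloudy: recall = 146/217 = 0.6728
  rain: recall = 93/129 = 0.7209
  snow: recall = 67/151 = 0.4437
  fog: recall = 53/78 = 0.6795
Mean = (0.5467 + 0.6728 + 0.7209 + 0.4437 + 0.6795) / 5 = 0.613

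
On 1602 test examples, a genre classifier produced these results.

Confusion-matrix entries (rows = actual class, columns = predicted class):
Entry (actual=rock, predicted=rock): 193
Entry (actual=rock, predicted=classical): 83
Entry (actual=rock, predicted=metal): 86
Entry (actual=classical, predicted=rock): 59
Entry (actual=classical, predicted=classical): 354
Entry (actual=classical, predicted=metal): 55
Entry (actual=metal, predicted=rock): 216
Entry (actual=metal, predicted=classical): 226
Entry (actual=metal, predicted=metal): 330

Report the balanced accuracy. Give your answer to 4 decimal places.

Balanced accuracy = mean of per-class recall.
  rock: recall = 193/362 = 0.53315
  classical: recall = 354/468 = 0.75641
  metal: recall = 330/772 = 0.42746
Mean = (0.53315 + 0.75641 + 0.42746) / 3 = 0.5723

0.5723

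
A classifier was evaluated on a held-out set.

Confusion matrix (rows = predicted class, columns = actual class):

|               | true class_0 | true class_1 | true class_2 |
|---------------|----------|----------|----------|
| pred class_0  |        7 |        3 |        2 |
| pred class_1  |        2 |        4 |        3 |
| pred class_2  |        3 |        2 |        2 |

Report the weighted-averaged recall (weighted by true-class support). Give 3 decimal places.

0.464

Per-class recall (TP/(TP+FN)):
  class_0: TP=7, FN=2+3=5 → 7/12 = 0.5833
  class_1: TP=4, FN=3+2=5 → 4/9 = 0.4444
  class_2: TP=2, FN=2+3=5 → 2/7 = 0.2857
Weighted-recall = Σ (supportᵢ/N)·recallᵢ with N=28: (12/28)·0.5833 + (9/28)·0.4444 + (7/28)·0.2857 = 0.464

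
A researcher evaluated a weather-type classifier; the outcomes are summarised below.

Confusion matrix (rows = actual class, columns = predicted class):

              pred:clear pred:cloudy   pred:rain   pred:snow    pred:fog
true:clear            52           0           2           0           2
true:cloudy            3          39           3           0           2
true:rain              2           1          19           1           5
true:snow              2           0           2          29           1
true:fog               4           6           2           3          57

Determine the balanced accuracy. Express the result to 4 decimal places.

Balanced accuracy = mean of per-class recall.
  clear: recall = 52/56 = 0.92857
  cloudy: recall = 39/47 = 0.82979
  rain: recall = 19/28 = 0.67857
  snow: recall = 29/34 = 0.85294
  fog: recall = 57/72 = 0.79167
Mean = (0.92857 + 0.82979 + 0.67857 + 0.85294 + 0.79167) / 5 = 0.8163

0.8163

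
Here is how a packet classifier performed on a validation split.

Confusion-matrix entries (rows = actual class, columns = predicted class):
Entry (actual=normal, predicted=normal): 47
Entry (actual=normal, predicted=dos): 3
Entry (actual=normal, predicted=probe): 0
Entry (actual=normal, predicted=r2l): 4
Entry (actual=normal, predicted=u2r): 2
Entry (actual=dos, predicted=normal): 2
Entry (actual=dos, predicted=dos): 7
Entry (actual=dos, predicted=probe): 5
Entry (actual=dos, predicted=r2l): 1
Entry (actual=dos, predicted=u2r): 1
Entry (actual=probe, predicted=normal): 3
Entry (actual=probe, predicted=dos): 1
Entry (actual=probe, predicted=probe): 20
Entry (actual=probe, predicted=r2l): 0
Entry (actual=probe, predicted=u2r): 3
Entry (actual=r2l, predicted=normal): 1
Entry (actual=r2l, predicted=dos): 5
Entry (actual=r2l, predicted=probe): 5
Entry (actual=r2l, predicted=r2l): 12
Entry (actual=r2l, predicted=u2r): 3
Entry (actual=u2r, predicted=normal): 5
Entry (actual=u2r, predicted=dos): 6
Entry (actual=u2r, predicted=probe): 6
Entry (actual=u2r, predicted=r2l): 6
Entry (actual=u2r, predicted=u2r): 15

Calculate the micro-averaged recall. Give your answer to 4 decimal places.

Micro-averaging pools counts across classes: ΣTP=101, ΣFP=62, ΣFN=62.
Micro-recall = TP/(TP+FN) on pooled counts = 0.6196 (equals overall accuracy in single-label multiclass).

0.6196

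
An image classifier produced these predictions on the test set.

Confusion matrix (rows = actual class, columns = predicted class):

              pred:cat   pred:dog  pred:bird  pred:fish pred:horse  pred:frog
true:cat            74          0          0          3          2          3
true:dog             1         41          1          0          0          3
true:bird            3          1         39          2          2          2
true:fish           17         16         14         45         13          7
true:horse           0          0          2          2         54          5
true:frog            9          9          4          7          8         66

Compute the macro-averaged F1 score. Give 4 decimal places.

0.7037

Per-class F1 score (2·TP/(2·TP+FP+FN)):
  cat: TP=74, FP=1+3+17+0+9=30, FN=0+0+3+2+3=8 → 148/186 = 0.79570
  dog: TP=41, FP=0+1+16+0+9=26, FN=1+1+0+0+3=5 → 82/113 = 0.72566
  bird: TP=39, FP=0+1+14+2+4=21, FN=3+1+2+2+2=10 → 78/109 = 0.71560
  fish: TP=45, FP=3+0+2+2+7=14, FN=17+16+14+13+7=67 → 90/171 = 0.52632
  horse: TP=54, FP=2+0+2+13+8=25, FN=0+0+2+2+5=9 → 108/142 = 0.76056
  frog: TP=66, FP=3+3+2+7+5=20, FN=9+9+4+7+8=37 → 132/189 = 0.69841
Macro-F1 score = mean = (0.79570 + 0.72566 + 0.71560 + 0.52632 + 0.76056 + 0.69841) / 6 = 0.7037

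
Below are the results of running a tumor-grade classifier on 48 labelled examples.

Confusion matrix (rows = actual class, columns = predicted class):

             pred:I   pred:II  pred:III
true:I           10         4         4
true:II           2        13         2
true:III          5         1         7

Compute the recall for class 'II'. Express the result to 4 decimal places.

0.7647

recall = TP/(TP+FN).
II: TP=13, FN=2+2=4 → 13/17 = 0.76471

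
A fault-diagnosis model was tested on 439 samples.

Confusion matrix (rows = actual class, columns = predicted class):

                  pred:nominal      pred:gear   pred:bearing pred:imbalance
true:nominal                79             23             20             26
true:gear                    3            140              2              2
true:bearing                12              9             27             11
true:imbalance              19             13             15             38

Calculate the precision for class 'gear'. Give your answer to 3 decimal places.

One-vs-rest for 'gear': TP = diagonal; FP = other classes predicted 'gear'; FN = 'gear' predicted as other.
precision = TP/(TP+FP).
gear: TP=140, FP=23+9+13=45 → 140/185 = 0.7568

0.757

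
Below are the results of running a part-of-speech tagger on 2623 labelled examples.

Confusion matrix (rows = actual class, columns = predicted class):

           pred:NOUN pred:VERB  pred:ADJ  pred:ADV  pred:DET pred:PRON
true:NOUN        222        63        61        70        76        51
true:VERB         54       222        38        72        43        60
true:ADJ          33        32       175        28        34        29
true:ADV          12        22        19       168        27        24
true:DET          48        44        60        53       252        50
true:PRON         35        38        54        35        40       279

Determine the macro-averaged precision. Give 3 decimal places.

0.500

Per-class precision (TP/(TP+FP)):
  NOUN: TP=222, FP=54+33+12+48+35=182 → 222/404 = 0.5495
  VERB: TP=222, FP=63+32+22+44+38=199 → 222/421 = 0.5273
  ADJ: TP=175, FP=61+38+19+60+54=232 → 175/407 = 0.4300
  ADV: TP=168, FP=70+72+28+53+35=258 → 168/426 = 0.3944
  DET: TP=252, FP=76+43+34+27+40=220 → 252/472 = 0.5339
  PRON: TP=279, FP=51+60+29+24+50=214 → 279/493 = 0.5659
Macro-precision = mean = (0.5495 + 0.5273 + 0.4300 + 0.3944 + 0.5339 + 0.5659) / 6 = 0.500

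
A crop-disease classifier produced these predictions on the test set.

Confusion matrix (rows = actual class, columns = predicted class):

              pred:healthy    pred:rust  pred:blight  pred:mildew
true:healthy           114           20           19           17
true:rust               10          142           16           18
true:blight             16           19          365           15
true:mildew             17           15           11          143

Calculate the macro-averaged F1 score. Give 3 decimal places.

Per-class F1 score (2·TP/(2·TP+FP+FN)):
  healthy: TP=114, FP=10+16+17=43, FN=20+19+17=56 → 228/327 = 0.6972
  rust: TP=142, FP=20+19+15=54, FN=10+16+18=44 → 284/382 = 0.7435
  blight: TP=365, FP=19+16+11=46, FN=16+19+15=50 → 730/826 = 0.8838
  mildew: TP=143, FP=17+18+15=50, FN=17+15+11=43 → 286/379 = 0.7546
Macro-F1 score = mean = (0.6972 + 0.7435 + 0.8838 + 0.7546) / 4 = 0.770

0.770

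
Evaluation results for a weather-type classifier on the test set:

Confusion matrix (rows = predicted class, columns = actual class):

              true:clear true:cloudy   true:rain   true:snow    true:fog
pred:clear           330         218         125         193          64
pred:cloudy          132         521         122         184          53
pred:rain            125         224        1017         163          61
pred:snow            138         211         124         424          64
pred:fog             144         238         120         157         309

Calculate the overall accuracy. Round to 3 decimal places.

Accuracy = trace / total = (330+521+1017+424+309=2601) / 5461 = 2601/5461 = 0.476

0.476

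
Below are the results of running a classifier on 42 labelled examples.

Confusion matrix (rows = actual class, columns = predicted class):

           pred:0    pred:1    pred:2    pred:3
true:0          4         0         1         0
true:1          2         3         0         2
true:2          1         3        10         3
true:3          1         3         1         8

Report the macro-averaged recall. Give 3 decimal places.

Per-class recall (TP/(TP+FN)):
  0: TP=4, FN=0+1+0=1 → 4/5 = 0.8000
  1: TP=3, FN=2+0+2=4 → 3/7 = 0.4286
  2: TP=10, FN=1+3+3=7 → 10/17 = 0.5882
  3: TP=8, FN=1+3+1=5 → 8/13 = 0.6154
Macro-recall = mean = (0.8000 + 0.4286 + 0.5882 + 0.6154) / 4 = 0.608

0.608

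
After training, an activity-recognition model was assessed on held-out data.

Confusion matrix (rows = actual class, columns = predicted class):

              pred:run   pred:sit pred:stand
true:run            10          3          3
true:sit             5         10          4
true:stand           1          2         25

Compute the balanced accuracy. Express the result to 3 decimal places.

0.681

Balanced accuracy = mean of per-class recall.
  run: recall = 10/16 = 0.6250
  sit: recall = 10/19 = 0.5263
  stand: recall = 25/28 = 0.8929
Mean = (0.6250 + 0.5263 + 0.8929) / 3 = 0.681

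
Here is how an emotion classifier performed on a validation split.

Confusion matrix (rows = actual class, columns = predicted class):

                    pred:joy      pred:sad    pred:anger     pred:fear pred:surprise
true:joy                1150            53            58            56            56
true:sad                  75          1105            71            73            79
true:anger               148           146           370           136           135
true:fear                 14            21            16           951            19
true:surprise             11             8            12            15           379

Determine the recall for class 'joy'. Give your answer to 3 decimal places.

One-vs-rest for 'joy': TP = diagonal; FP = other classes predicted 'joy'; FN = 'joy' predicted as other.
recall = TP/(TP+FN).
joy: TP=1150, FN=53+58+56+56=223 → 1150/1373 = 0.8376

0.838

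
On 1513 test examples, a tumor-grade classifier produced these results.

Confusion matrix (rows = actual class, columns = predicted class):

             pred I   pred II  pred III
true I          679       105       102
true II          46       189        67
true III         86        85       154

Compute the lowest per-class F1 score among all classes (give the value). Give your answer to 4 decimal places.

0.4753

Per-class F1 score (2·TP/(2·TP+FP+FN)):
  I: TP=679, FP=46+86=132, FN=105+102=207 → 1358/1697 = 0.80024
  II: TP=189, FP=105+85=190, FN=46+67=113 → 378/681 = 0.55507
  III: TP=154, FP=102+67=169, FN=86+85=171 → 308/648 = 0.47531
Lowest is class 'III' with F1 score = 0.4753.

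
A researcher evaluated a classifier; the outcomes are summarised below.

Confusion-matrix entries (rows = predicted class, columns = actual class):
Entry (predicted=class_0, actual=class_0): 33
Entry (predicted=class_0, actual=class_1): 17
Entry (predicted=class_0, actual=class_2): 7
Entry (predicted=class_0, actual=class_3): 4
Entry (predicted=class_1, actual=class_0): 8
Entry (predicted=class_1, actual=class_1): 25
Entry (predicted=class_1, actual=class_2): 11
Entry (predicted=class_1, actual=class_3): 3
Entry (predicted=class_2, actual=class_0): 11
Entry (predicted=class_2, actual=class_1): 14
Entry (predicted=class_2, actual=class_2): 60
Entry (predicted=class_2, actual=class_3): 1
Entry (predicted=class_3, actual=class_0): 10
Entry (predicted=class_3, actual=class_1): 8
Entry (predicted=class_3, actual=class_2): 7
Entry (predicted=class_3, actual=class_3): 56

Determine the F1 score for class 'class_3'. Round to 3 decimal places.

0.772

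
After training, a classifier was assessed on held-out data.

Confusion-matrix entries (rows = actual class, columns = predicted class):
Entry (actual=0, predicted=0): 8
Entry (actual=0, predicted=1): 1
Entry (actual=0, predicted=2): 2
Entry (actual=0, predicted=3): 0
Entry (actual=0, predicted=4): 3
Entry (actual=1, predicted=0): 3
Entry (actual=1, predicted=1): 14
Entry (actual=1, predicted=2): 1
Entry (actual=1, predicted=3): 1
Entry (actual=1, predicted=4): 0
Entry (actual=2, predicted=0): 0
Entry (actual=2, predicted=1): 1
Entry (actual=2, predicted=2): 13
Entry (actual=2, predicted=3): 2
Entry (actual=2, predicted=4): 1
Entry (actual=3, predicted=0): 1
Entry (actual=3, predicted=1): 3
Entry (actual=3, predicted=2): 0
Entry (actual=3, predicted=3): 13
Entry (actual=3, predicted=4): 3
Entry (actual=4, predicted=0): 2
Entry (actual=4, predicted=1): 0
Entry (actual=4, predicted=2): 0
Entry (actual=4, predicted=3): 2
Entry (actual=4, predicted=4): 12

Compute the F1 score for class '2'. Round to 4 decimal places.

0.7879

Treat '2' as positive and all other classes as negative.
F1 score = 2·TP/(2·TP+FP+FN).
2: TP=13, FP=2+1+0+0=3, FN=0+1+2+1=4 → 26/33 = 0.78788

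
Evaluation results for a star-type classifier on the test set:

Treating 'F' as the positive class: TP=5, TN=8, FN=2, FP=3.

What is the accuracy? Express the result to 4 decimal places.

0.7222

Accuracy = (TP+TN)/N = (5+8)/18 = 0.7222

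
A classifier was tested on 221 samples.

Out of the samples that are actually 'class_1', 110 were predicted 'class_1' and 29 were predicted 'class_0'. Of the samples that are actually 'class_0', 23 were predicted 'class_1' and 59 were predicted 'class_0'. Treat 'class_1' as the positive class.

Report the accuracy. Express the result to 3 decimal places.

Accuracy = (TP+TN)/N = (110+59)/221 = 0.765

0.765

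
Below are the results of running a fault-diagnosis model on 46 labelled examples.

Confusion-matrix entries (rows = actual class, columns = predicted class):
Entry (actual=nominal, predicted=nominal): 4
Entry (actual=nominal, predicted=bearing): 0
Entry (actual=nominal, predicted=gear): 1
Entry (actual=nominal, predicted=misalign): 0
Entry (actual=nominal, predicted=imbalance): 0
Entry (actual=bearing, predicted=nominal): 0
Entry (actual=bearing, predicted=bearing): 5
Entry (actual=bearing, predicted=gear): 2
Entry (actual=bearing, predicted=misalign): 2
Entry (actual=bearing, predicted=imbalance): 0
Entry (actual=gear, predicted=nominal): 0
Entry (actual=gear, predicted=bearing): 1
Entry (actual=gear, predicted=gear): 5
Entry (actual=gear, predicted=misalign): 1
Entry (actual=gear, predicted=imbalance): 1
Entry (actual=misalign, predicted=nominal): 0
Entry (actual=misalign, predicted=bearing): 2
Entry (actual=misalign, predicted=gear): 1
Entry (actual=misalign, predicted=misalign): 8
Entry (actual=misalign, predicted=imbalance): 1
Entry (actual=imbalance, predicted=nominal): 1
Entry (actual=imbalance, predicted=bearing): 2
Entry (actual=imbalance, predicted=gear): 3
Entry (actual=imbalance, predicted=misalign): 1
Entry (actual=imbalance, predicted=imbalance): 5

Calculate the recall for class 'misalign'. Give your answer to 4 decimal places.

One-vs-rest for 'misalign': TP = diagonal; FP = other classes predicted 'misalign'; FN = 'misalign' predicted as other.
recall = TP/(TP+FN).
misalign: TP=8, FN=0+2+1+1=4 → 8/12 = 0.66667

0.6667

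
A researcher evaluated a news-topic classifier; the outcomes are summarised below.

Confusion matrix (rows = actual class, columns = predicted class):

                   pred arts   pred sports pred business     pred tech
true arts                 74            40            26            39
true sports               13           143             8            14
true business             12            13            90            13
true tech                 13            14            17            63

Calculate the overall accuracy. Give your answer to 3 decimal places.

0.625

Accuracy = trace / total = (74+143+90+63=370) / 592 = 370/592 = 0.625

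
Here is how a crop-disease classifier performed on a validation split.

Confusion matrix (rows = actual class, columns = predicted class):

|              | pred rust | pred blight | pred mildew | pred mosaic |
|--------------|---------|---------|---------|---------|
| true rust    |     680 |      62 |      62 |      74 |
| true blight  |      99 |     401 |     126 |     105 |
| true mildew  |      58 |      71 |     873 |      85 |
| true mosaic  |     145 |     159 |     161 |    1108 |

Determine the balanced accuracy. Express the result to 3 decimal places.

Balanced accuracy = mean of per-class recall.
  rust: recall = 680/878 = 0.7745
  blight: recall = 401/731 = 0.5486
  mildew: recall = 873/1087 = 0.8031
  mosaic: recall = 1108/1573 = 0.7044
Mean = (0.7745 + 0.5486 + 0.8031 + 0.7044) / 4 = 0.708

0.708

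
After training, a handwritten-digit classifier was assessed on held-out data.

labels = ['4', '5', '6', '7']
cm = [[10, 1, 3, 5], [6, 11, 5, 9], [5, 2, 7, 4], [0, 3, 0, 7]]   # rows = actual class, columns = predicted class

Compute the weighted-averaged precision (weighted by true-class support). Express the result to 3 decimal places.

0.517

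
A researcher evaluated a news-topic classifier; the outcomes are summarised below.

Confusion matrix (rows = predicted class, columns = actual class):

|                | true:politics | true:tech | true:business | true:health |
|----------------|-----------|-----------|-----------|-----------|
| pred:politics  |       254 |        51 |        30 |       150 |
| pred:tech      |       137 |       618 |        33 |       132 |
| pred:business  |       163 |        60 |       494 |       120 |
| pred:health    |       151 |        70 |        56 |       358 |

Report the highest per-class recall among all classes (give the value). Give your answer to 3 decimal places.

0.806

Per-class recall (TP/(TP+FN)):
  politics: TP=254, FN=137+163+151=451 → 254/705 = 0.3603
  tech: TP=618, FN=51+60+70=181 → 618/799 = 0.7735
  business: TP=494, FN=30+33+56=119 → 494/613 = 0.8059
  health: TP=358, FN=150+132+120=402 → 358/760 = 0.4711
Highest is class 'business' with recall = 0.806.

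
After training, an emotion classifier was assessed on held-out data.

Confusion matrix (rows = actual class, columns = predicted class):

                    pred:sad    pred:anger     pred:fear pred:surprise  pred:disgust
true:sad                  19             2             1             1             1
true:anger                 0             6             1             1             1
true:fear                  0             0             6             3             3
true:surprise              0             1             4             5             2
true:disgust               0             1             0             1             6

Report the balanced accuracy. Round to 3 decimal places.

0.625

Balanced accuracy = mean of per-class recall.
  sad: recall = 19/24 = 0.7917
  anger: recall = 6/9 = 0.6667
  fear: recall = 6/12 = 0.5000
  surprise: recall = 5/12 = 0.4167
  disgust: recall = 6/8 = 0.7500
Mean = (0.7917 + 0.6667 + 0.5000 + 0.4167 + 0.7500) / 5 = 0.625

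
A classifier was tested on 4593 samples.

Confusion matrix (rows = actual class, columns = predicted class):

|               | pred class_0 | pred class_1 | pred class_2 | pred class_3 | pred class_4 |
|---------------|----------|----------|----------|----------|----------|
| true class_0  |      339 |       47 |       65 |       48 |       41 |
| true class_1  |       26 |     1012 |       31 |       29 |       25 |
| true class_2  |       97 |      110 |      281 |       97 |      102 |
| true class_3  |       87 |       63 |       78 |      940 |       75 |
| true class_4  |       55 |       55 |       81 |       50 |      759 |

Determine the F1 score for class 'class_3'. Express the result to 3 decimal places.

0.781

Treat 'class_3' as positive and all other classes as negative.
F1 score = 2·TP/(2·TP+FP+FN).
class_3: TP=940, FP=48+29+97+50=224, FN=87+63+78+75=303 → 1880/2407 = 0.7811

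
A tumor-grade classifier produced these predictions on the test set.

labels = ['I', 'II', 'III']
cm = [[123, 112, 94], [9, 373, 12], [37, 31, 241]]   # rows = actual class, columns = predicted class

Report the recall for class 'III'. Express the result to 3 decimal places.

0.780

Treat 'III' as positive and all other classes as negative.
recall = TP/(TP+FN).
III: TP=241, FN=37+31=68 → 241/309 = 0.7799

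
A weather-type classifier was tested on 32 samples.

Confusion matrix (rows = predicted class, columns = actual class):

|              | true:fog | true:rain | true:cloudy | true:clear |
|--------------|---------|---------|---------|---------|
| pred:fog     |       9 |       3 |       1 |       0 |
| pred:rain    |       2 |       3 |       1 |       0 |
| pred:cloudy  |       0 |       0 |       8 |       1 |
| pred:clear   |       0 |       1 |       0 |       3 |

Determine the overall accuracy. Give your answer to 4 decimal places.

0.7188

Accuracy = trace / total = (9+3+8+3=23) / 32 = 23/32 = 0.7188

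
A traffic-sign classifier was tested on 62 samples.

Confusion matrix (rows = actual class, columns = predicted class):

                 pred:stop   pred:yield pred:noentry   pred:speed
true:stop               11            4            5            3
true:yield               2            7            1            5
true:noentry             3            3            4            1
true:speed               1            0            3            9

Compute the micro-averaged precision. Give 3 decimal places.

0.500

Micro-averaging pools counts across classes: ΣTP=31, ΣFP=31, ΣFN=31.
Micro-precision = TP/(TP+FP) on pooled counts = 0.500 (equals overall accuracy in single-label multiclass).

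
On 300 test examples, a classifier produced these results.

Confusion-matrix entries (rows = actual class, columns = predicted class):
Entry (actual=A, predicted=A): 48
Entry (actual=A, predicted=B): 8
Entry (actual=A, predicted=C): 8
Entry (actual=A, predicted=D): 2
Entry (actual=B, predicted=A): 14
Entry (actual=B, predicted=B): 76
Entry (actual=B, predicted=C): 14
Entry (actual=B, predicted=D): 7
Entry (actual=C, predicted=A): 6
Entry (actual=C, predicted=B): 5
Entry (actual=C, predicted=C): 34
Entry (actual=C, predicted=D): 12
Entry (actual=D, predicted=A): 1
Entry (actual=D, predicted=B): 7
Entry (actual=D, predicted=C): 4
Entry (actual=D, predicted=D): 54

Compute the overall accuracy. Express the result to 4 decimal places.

0.7067

Accuracy = trace / total = (48+76+34+54=212) / 300 = 212/300 = 0.7067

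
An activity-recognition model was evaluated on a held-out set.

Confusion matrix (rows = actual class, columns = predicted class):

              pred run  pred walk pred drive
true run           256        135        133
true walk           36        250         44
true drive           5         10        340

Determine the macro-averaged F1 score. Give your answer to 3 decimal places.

Per-class F1 score (2·TP/(2·TP+FP+FN)):
  run: TP=256, FP=36+5=41, FN=135+133=268 → 512/821 = 0.6236
  walk: TP=250, FP=135+10=145, FN=36+44=80 → 500/725 = 0.6897
  drive: TP=340, FP=133+44=177, FN=5+10=15 → 680/872 = 0.7798
Macro-F1 score = mean = (0.6236 + 0.6897 + 0.7798) / 3 = 0.698

0.698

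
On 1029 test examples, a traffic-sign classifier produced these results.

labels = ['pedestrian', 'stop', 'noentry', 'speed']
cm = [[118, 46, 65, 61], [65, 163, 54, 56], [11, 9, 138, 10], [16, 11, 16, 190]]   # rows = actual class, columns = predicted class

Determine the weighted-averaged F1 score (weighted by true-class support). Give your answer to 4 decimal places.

0.5805

Per-class F1 score (2·TP/(2·TP+FP+FN)):
  pedestrian: TP=118, FP=65+11+16=92, FN=46+65+61=172 → 236/500 = 0.47200
  stop: TP=163, FP=46+9+11=66, FN=65+54+56=175 → 326/567 = 0.57496
  noentry: TP=138, FP=65+54+16=135, FN=11+9+10=30 → 276/441 = 0.62585
  speed: TP=190, FP=61+56+10=127, FN=16+11+16=43 → 380/550 = 0.69091
Weighted-F1 score = Σ (supportᵢ/N)·F1 scoreᵢ with N=1029: (290/1029)·0.47200 + (338/1029)·0.57496 + (168/1029)·0.62585 + (233/1029)·0.69091 = 0.5805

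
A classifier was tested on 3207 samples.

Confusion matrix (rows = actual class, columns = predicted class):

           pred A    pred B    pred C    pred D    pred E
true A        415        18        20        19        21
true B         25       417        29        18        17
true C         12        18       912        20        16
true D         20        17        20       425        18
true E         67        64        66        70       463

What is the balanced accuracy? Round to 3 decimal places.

0.817

Balanced accuracy = mean of per-class recall.
  A: recall = 415/493 = 0.8418
  B: recall = 417/506 = 0.8241
  C: recall = 912/978 = 0.9325
  D: recall = 425/500 = 0.8500
  E: recall = 463/730 = 0.6342
Mean = (0.8418 + 0.8241 + 0.9325 + 0.8500 + 0.6342) / 5 = 0.817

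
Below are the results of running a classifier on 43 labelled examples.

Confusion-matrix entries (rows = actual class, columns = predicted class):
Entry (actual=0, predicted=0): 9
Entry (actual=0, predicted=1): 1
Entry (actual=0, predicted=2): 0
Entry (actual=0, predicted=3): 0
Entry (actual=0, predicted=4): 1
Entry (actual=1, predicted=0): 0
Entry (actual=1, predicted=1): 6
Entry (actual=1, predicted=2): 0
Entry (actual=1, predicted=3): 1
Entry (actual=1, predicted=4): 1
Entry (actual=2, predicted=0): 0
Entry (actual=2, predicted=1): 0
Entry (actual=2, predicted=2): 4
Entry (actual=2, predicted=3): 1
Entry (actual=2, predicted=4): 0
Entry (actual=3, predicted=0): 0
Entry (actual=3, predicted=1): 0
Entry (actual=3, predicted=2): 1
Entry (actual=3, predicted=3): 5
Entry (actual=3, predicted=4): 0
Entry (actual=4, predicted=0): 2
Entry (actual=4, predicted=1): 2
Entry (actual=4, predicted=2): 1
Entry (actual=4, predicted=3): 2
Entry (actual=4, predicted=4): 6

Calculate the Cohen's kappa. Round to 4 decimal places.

0.6192

Observed agreement pₒ = trace/N = 30/43 = 0.69767
Expected agreement pₑ = Σ (rowᵢ·colᵢ)/N² = (11·11 + 8·9 + 5·6 + 6·9 + 13·8)/43² = 0.20606
κ = (pₒ − pₑ)/(1 − pₑ) = (0.69767 − 0.20606)/(1 − 0.20606) = 0.6192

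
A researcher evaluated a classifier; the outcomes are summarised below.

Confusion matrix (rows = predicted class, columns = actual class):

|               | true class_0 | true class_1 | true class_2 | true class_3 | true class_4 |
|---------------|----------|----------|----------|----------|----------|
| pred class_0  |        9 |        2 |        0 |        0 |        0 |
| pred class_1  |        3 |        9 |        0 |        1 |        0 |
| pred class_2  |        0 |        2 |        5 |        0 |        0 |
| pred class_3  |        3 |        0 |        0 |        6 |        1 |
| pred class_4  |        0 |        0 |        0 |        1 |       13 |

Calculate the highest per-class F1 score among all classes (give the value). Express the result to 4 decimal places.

0.9286

Per-class F1 score (2·TP/(2·TP+FP+FN)):
  class_0: TP=9, FP=2+0+0+0=2, FN=3+0+3+0=6 → 18/26 = 0.69231
  class_1: TP=9, FP=3+0+1+0=4, FN=2+2+0+0=4 → 18/26 = 0.69231
  class_2: TP=5, FP=0+2+0+0=2, FN=0+0+0+0=0 → 10/12 = 0.83333
  class_3: TP=6, FP=3+0+0+1=4, FN=0+1+0+1=2 → 12/18 = 0.66667
  class_4: TP=13, FP=0+0+0+1=1, FN=0+0+0+1=1 → 26/28 = 0.92857
Highest is class 'class_4' with F1 score = 0.9286.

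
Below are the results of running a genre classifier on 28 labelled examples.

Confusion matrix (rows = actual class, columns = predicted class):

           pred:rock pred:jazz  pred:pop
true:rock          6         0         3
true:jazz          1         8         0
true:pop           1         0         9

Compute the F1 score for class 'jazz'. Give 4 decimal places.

0.9412

F1 score = 2·TP/(2·TP+FP+FN).
jazz: TP=8, FP=0+0=0, FN=1+0=1 → 16/17 = 0.94118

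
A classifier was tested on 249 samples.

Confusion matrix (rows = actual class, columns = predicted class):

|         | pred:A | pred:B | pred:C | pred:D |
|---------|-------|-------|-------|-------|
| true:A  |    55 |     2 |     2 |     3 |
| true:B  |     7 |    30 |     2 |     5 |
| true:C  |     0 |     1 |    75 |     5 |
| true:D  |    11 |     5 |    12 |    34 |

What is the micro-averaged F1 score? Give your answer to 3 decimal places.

0.779

Micro-averaging pools counts across classes: ΣTP=194, ΣFP=55, ΣFN=55.
Micro-F1 score = 2·TP/(2·TP+FP+FN) on pooled counts = 0.779 (equals overall accuracy in single-label multiclass).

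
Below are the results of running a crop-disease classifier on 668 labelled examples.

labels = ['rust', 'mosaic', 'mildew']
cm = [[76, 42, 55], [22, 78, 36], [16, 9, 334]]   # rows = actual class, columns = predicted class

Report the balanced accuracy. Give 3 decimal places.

Balanced accuracy = mean of per-class recall.
  rust: recall = 76/173 = 0.4393
  mosaic: recall = 78/136 = 0.5735
  mildew: recall = 334/359 = 0.9304
Mean = (0.4393 + 0.5735 + 0.9304) / 3 = 0.648

0.648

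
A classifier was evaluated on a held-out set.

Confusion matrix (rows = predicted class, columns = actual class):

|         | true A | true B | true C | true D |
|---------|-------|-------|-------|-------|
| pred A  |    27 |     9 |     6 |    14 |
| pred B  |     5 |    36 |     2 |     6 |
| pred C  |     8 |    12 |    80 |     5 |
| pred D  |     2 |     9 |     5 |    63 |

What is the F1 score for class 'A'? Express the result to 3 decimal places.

0.551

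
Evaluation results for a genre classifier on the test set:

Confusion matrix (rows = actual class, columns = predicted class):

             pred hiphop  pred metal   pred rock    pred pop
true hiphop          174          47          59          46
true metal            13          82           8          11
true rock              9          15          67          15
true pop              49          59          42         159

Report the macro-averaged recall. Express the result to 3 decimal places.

0.600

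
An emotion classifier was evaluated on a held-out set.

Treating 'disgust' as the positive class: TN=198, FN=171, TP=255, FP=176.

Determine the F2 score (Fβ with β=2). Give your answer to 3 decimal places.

0.597

Fβ = (1+β²)·TP / ((1+β²)·TP + β²·FN + FP), with β²=4
= 5·255 / (5·255 + 4·171 + 176) = 0.597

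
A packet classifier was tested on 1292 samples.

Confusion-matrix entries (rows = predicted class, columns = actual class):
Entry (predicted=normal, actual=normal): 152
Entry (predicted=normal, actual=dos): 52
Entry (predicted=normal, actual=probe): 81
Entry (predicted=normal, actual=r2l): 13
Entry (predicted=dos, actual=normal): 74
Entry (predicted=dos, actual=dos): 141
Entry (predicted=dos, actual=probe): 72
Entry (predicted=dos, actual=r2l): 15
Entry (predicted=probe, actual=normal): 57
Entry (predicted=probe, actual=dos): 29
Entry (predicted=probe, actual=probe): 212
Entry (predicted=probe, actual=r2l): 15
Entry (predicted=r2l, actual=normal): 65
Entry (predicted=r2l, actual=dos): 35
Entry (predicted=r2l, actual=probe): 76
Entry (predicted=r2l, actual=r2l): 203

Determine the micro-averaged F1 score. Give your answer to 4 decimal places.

Micro-averaging pools counts across classes: ΣTP=708, ΣFP=584, ΣFN=584.
Micro-F1 score = 2·TP/(2·TP+FP+FN) on pooled counts = 0.5480 (equals overall accuracy in single-label multiclass).

0.5480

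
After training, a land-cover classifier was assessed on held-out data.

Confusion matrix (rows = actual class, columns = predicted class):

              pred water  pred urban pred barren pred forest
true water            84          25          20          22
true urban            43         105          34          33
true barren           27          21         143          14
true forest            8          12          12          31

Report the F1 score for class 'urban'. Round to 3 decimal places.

0.556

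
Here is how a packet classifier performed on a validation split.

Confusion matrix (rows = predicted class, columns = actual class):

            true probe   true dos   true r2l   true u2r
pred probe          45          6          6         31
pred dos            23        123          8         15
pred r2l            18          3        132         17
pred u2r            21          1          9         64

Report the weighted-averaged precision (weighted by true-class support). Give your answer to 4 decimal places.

0.6847

Per-class precision (TP/(TP+FP)):
  probe: TP=45, FP=6+6+31=43 → 45/88 = 0.51136
  dos: TP=123, FP=23+8+15=46 → 123/169 = 0.72781
  r2l: TP=132, FP=18+3+17=38 → 132/170 = 0.77647
  u2r: TP=64, FP=21+1+9=31 → 64/95 = 0.67368
Weighted-precision = Σ (supportᵢ/N)·precisionᵢ with N=522: (107/522)·0.51136 + (133/522)·0.72781 + (155/522)·0.77647 + (127/522)·0.67368 = 0.6847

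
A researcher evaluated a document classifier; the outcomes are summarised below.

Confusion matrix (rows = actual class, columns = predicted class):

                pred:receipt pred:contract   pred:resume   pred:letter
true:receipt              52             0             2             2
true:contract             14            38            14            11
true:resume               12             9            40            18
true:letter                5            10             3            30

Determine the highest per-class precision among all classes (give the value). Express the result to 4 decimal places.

0.6780

Per-class precision (TP/(TP+FP)):
  receipt: TP=52, FP=14+12+5=31 → 52/83 = 0.62651
  contract: TP=38, FP=0+9+10=19 → 38/57 = 0.66667
  resume: TP=40, FP=2+14+3=19 → 40/59 = 0.67797
  letter: TP=30, FP=2+11+18=31 → 30/61 = 0.49180
Highest is class 'resume' with precision = 0.6780.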